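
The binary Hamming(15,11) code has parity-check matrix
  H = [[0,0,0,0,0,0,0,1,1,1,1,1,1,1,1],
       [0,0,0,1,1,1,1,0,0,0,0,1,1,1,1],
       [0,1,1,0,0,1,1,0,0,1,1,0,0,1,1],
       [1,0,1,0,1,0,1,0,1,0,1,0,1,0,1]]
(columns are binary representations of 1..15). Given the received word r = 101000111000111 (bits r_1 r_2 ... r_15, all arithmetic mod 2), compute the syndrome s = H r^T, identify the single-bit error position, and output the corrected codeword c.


s = (1, 0, 0, 0)^T, error position = 8, corrected codeword c = 101000101000111

Compute s = H r^T mod 2 one row at a time:
  s_1 = 1 + 1 + 0 + 0 + 0 + 1 + 1 + 1 = 5 ≡ 1 (mod 2).
  s_2 = 0 + 0 + 0 + 1 + 0 + 1 + 1 + 1 = 4 ≡ 0 (mod 2).
  s_3 = 0 + 1 + 0 + 1 + 0 + 0 + 1 + 1 = 4 ≡ 0 (mod 2).
  s_4 = 1 + 1 + 0 + 1 + 1 + 0 + 1 + 1 = 6 ≡ 0 (mod 2).
s = (1, 0, 0, 0)^T — this equals column 8 of H (binary 1000), so error is at position 8.
Correct: flip bit 8 of r = 101000111000111 to get c = 101000101000111.


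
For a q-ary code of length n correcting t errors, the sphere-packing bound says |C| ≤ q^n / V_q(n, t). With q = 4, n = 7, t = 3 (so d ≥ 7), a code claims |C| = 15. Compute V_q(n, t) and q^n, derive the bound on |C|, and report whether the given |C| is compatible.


V_q(n, t) = 1156, q^n = 16384, Hamming bound = 14, |C| = 15 > bound (violated).

Step 1: Compute V_q(n, t) = Σ_{j=0}^3 C(n, j) (q−1)^j.
  j = 0: C(7,0)·(3)^0 = 1·1 = 1.
  j = 1: C(7,1)·(3)^1 = 7·3 = 21.
  j = 2: C(7,2)·(3)^2 = 21·9 = 189.
  j = 3: C(7,3)·(3)^3 = 35·27 = 945.
  V_q(n, t) = 1 + 21 + 189 + 945 = 1156.
Step 2: q^n = 4^7 = 16384.
Step 3: Hamming bound ⌊q^n / V_q(n,t)⌋ = ⌊16384/1156⌋ = 14.
Step 4: Compare |C| = 15 to 14: violated.
The claimed |C| lies above the Hamming bound, so no 4-ary code of length 7 with d ≥ 7 can have 15 codewords.


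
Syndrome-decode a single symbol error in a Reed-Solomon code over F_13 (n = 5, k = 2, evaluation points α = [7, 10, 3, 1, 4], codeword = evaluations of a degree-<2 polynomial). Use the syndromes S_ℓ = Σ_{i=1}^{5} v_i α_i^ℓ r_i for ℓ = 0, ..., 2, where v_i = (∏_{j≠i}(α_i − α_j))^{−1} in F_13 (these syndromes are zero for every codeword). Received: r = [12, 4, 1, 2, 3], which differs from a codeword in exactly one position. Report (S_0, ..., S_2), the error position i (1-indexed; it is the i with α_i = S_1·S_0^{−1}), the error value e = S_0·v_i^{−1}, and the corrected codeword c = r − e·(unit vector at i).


S = (11, 5, 7), error at position 5, error magnitude e = 9, c = [12, 4, 1, 2, 7].

Step 1: column multipliers v_i = (∏_{j≠i}(α_i − α_j))^{−1} mod 13.
  i = 1 (α = 7): (7−10)(7−3)(7−1)(7−4) = (−3)·4·6·3 = −216 ≡ 5, so v_1 = 5^{−1} = 8 (mod 13).
  i = 2 (α = 10): (10−7)(10−3)(10−1)(10−4) = 3·7·9·6 = 1134 ≡ 3, so v_2 = 3^{−1} = 9 (mod 13).
  i = 3 (α = 3): (3−7)(3−10)(3−1)(3−4) = (−4)·(−7)·2·(−1) = −56 ≡ 9, so v_3 = 9^{−1} = 3 (mod 13).
  i = 4 (α = 1): (1−7)(1−10)(1−3)(1−4) = (−6)·(−9)·(−2)·(−3) = 324 ≡ 12, so v_4 = 12^{−1} = 12 (mod 13).
  i = 5 (α = 4): (4−7)(4−10)(4−3)(4−1) = (−3)·(−6)·1·3 = 54 ≡ 2, so v_5 = 2^{−1} = 7 (mod 13).
  v = [8, 9, 3, 12, 7].
Step 2: syndromes of r = [12, 4, 1, 2, 3] (all sums mod 13).
  S_0 = Σ v_i r_i = 8·12 + 9·4 + 3·1 + 12·2 + 7·3 = 180 ≡ 11.
  S_1 = Σ v_i α_i r_i = 8·7·12 + 9·10·4 + 3·3·1 + 12·1·2 + 7·4·3 = 1149 ≡ 5.
  α_i^2 mod 13 = [10, 9, 9, 1, 3].
  S_2 = Σ v_i α_i^2 r_i = 8·10·12 + 9·9·4 + 3·9·1 + 12·1·2 + 7·3·3 = 1398 ≡ 7.
  S = (11, 5, 7) ≠ 0, so r is not a codeword (an error is present).
Step 3: locate the error. For a single error e at position i, S_ℓ = v_i·e·α_i^ℓ, so α_err = S_1/S_0.
  S_0^{−1} = 11^{−1} = 6 (mod 13), so α_err = 5·6 = 30 ≡ 4 = α_5. Error position i = 5.
  Consistency check: S_2/S_1 = 7·8 = 56 ≡ 4 = α_err ✓ (single-error assumption holds).
Step 4: error magnitude e = S_0/v_5 = S_0·∏_{j≠5}(α_5 − α_j) = 11·2 = 22 ≡ 9 (mod 13).
Step 5: correct position 5: c_5 = r_5 − e = 3 − 9 ≡ 7 (mod 13). Hence c = [12, 4, 1, 2, 7].
  Check: interpolating c through the α_i gives m(x) = 9 + 6·x (degree < 2) with m(α_i) = c_i for every i, so c is indeed a codeword.


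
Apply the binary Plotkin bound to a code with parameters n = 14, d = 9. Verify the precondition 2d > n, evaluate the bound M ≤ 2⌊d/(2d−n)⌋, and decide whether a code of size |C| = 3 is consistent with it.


Plotkin bound M ≤ 4; given |C| = 3 ≤ bound (satisfied).

Check applicability: 2d = 18, n = 14.
2d − n = 4 > 0, so Plotkin applies.
Compute d/(2d−n) = 9/4 ≈ 2.2500.
⌊d/(2d−n)⌋ = 2.
Plotkin bound: M ≤ 2·2 = 4.
Given |C| = 3, check: satisfied.
This |C| is below the Plotkin bound.


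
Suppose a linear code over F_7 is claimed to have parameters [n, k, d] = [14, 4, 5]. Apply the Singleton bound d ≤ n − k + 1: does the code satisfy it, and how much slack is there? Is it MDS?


Singleton RHS = n − k + 1 = 11, slack = 6, bound satisfied, not MDS.

Singleton bound: d ≤ n − k + 1.
Here n = 14, k = 4, so n − k + 1 = 11.
Given d = 5, check d ≤ 11: YES.
Slack = (n − k + 1) − d = 6.
The code is NOT MDS (slack = 6 > 0).
Description: the claimed parameters are [14, 4, 5]_7; such a code would be non-MDS.


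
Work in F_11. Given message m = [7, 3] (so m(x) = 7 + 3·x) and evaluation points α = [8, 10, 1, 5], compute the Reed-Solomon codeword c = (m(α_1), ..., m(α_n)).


c = [9, 4, 10, 0]

Message polynomial: m(x) = 7 + 3·x (mod 11).
For each evaluation point α_i, compute m(α_i) mod 11:
  α_1 = 8: Horner steps 3 → 9, so m(8) = 9.
  α_2 = 10: Horner steps 3 → 4, so m(10) = 4.
  α_3 = 1: Horner steps 3 → 10, so m(1) = 10.
  α_4 = 5: Horner steps 3 → 0, so m(5) = 0.
Codeword c = [9, 4, 10, 0] ∈ F_11^4.


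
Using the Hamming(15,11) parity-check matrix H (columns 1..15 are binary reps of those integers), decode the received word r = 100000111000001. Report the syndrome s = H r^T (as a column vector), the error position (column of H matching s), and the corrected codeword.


s = (1, 0, 0, 0)^T, error position = 8, corrected codeword c = 100000101000001

Compute s = H r^T mod 2 one row at a time:
  s_1 = 1 + 1 + 0 + 0 + 0 + 0 + 0 + 1 = 3 ≡ 1 (mod 2).
  s_2 = 0 + 0 + 0 + 1 + 0 + 0 + 0 + 1 = 2 ≡ 0 (mod 2).
  s_3 = 0 + 0 + 0 + 1 + 0 + 0 + 0 + 1 = 2 ≡ 0 (mod 2).
  s_4 = 1 + 0 + 0 + 1 + 1 + 0 + 0 + 1 = 4 ≡ 0 (mod 2).
s = (1, 0, 0, 0)^T — this equals column 8 of H (binary 1000), so error is at position 8.
Correct: flip bit 8 of r = 100000111000001 to get c = 100000101000001.


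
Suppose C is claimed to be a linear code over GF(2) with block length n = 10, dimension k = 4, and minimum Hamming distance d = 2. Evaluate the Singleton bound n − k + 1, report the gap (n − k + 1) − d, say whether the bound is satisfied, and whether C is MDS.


Singleton RHS = n − k + 1 = 7, slack = 5, bound satisfied, not MDS.

Singleton bound: d ≤ n − k + 1.
Here n = 10, k = 4, so n − k + 1 = 7.
Given d = 2, check d ≤ 7: YES.
Slack = (n − k + 1) − d = 5.
The code is NOT MDS (slack = 5 > 0).
Description: the claimed parameters are [10, 4, 2]_2; such a code would be non-MDS.


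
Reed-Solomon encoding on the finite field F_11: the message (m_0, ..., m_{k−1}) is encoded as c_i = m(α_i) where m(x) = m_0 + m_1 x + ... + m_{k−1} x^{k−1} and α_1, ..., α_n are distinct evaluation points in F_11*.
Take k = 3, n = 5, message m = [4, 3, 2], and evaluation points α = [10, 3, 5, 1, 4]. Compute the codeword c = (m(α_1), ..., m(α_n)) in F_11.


c = [3, 9, 3, 9, 4]

Message polynomial: m(x) = 4 + 3·x + 2·x^2 (mod 11).
For each evaluation point α_i, compute m(α_i) mod 11:
  α_1 = 10: Horner steps 2 → 1 → 3, so m(10) = 3.
  α_2 = 3: Horner steps 2 → 9 → 9, so m(3) = 9.
  α_3 = 5: Horner steps 2 → 2 → 3, so m(5) = 3.
  α_4 = 1: Horner steps 2 → 5 → 9, so m(1) = 9.
  α_5 = 4: Horner steps 2 → 0 → 4, so m(4) = 4.
Codeword c = [3, 9, 3, 9, 4] ∈ F_11^5.


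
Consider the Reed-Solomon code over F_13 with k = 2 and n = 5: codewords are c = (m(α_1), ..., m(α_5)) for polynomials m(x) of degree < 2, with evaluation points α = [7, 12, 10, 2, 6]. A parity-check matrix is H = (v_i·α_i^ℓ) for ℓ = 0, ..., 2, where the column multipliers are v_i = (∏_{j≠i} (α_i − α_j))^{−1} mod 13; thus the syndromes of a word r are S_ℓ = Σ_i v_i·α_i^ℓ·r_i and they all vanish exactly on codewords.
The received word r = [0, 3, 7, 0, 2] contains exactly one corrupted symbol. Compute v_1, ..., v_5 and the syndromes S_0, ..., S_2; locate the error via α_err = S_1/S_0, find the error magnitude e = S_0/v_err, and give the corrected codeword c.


S = (3, 6, 12), error at position 4, error magnitude e = 3, c = [0, 3, 7, 10, 2].

Step 1: column multipliers v_i = (∏_{j≠i}(α_i − α_j))^{−1} mod 13.
  i = 1 (α = 7): (7−12)(7−10)(7−2)(7−6) = (−5)·(−3)·5·1 = 75 ≡ 10, so v_1 = 10^{−1} = 4 (mod 13).
  i = 2 (α = 12): (12−7)(12−10)(12−2)(12−6) = 5·2·10·6 = 600 ≡ 2, so v_2 = 2^{−1} = 7 (mod 13).
  i = 3 (α = 10): (10−7)(10−12)(10−2)(10−6) = 3·(−2)·8·4 = −192 ≡ 3, so v_3 = 3^{−1} = 9 (mod 13).
  i = 4 (α = 2): (2−7)(2−12)(2−10)(2−6) = (−5)·(−10)·(−8)·(−4) = 1600 ≡ 1, so v_4 = 1^{−1} = 1 (mod 13).
  i = 5 (α = 6): (6−7)(6−12)(6−10)(6−2) = (−1)·(−6)·(−4)·4 = −96 ≡ 8, so v_5 = 8^{−1} = 5 (mod 13).
  v = [4, 7, 9, 1, 5].
Step 2: syndromes of r = [0, 3, 7, 0, 2] (all sums mod 13).
  S_0 = Σ v_i r_i = 4·0 + 7·3 + 9·7 + 1·0 + 5·2 = 94 ≡ 3.
  S_1 = Σ v_i α_i r_i = 4·7·0 + 7·12·3 + 9·10·7 + 1·2·0 + 5·6·2 = 942 ≡ 6.
  α_i^2 mod 13 = [10, 1, 9, 4, 10].
  S_2 = Σ v_i α_i^2 r_i = 4·10·0 + 7·1·3 + 9·9·7 + 1·4·0 + 5·10·2 = 688 ≡ 12.
  S = (3, 6, 12) ≠ 0, so r is not a codeword (an error is present).
Step 3: locate the error. For a single error e at position i, S_ℓ = v_i·e·α_i^ℓ, so α_err = S_1/S_0.
  S_0^{−1} = 3^{−1} = 9 (mod 13), so α_err = 6·9 = 54 ≡ 2 = α_4. Error position i = 4.
  Consistency check: S_2/S_1 = 12·11 = 132 ≡ 2 = α_err ✓ (single-error assumption holds).
Step 4: error magnitude e = S_0/v_4 = S_0·∏_{j≠4}(α_4 − α_j) = 3·1 = 3 ≡ 3 (mod 13).
Step 5: correct position 4: c_4 = r_4 − e = 0 − 3 ≡ 10 (mod 13). Hence c = [0, 3, 7, 10, 2].
  Check: interpolating c through the α_i gives m(x) = 1 + 11·x (degree < 2) with m(α_i) = c_i for every i, so c is indeed a codeword.


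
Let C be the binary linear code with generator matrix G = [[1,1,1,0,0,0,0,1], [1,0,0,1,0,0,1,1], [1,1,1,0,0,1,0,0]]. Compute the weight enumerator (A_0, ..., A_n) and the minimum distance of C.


Weight distribution: A_0 = 1, A_2 = 1, A_4 = 5, A_6 = 1. Minimum distance d = 2.

Enumerate all 2^3 = 8 messages m ∈ F_2^3.
For each, compute codeword c = mG in F_2^8, then tally its weight.
  m = 000 → c = 00000000, weight = 0.
  m = 100 → c = 11100001, weight = 4.
  m = 010 → c = 10010011, weight = 4.
  m = 110 → c = 01110010, weight = 4.
  m = 001 → c = 11100100, weight = 4.
  m = 101 → c = 00000101, weight = 2.
  m = 011 → c = 01110111, weight = 6.
  m = 111 → c = 10010110, weight = 4.
Tally weights:
  weight 0: 1 codewords.
  weight 2: 1 codewords.
  weight 4: 5 codewords.
  weight 6: 1 codewords.
Minimum distance d = smallest w > 0 with A_w > 0 = 2.
Sanity: Σ A_w = 8 = 2^3 = 8 ✓.


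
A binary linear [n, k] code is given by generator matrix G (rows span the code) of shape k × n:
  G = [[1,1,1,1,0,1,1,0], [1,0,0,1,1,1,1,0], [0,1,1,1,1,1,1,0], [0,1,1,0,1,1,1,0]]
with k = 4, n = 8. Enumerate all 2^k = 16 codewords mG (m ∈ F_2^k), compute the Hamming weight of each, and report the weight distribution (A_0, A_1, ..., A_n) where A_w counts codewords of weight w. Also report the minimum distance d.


Weight distribution: A_0 = 1, A_1 = 1, A_2 = 2, A_3 = 4, A_4 = 3, A_5 = 3, A_6 = 2. Minimum distance d = 1.

Enumerate all 2^4 = 16 messages m ∈ F_2^4.
For each, compute codeword c = mG in F_2^8, then tally its weight.
  m = 0000 → c = 00000000, weight = 0.
  m = 1000 → c = 11110110, weight = 6.
  m = 0100 → c = 10011110, weight = 5.
  m = 1100 → c = 01101000, weight = 3.
  m = 0010 → c = 01111110, weight = 6.
  m = 1010 → c = 10001000, weight = 2.
  m = 0110 → c = 11100000, weight = 3.
  m = 1110 → c = 00010110, weight = 3.
  m = 0001 → c = 01101110, weight = 5.
  m = 1001 → c = 10011000, weight = 3.
  m = 0101 → c = 11110000, weight = 4.
  m = 1101 → c = 00000110, weight = 2.
  m = 0011 → c = 00010000, weight = 1.
  m = 1011 → c = 11100110, weight = 5.
  m = 0111 → c = 10001110, weight = 4.
  m = 1111 → c = 01111000, weight = 4.
Tally weights:
  weight 0: 1 codewords.
  weight 1: 1 codewords.
  weight 2: 2 codewords.
  weight 3: 4 codewords.
  weight 4: 3 codewords.
  weight 5: 3 codewords.
  weight 6: 2 codewords.
Minimum distance d = smallest w > 0 with A_w > 0 = 1.
Sanity: Σ A_w = 16 = 2^4 = 16 ✓.


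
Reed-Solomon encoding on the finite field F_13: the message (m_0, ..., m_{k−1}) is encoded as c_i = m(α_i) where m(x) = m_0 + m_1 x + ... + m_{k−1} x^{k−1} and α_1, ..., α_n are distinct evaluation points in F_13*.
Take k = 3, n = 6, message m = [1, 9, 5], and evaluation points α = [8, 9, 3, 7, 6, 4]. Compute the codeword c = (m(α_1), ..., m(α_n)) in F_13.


c = [3, 6, 8, 10, 1, 0]

Message polynomial: m(x) = 1 + 9·x + 5·x^2 (mod 13).
For each evaluation point α_i, compute m(α_i) mod 13:
  α_1 = 8: Horner steps 5 → 10 → 3, so m(8) = 3.
  α_2 = 9: Horner steps 5 → 2 → 6, so m(9) = 6.
  α_3 = 3: Horner steps 5 → 11 → 8, so m(3) = 8.
  α_4 = 7: Horner steps 5 → 5 → 10, so m(7) = 10.
  α_5 = 6: Horner steps 5 → 0 → 1, so m(6) = 1.
  α_6 = 4: Horner steps 5 → 3 → 0, so m(4) = 0.
Codeword c = [3, 6, 8, 10, 1, 0] ∈ F_13^6.


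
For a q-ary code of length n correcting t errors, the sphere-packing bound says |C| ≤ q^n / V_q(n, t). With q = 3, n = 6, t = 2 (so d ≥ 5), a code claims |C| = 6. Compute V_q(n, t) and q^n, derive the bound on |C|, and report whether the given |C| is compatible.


V_q(n, t) = 73, q^n = 729, Hamming bound = 9, |C| = 6 ≤ bound (satisfied).

Step 1: Compute V_q(n, t) = Σ_{j=0}^2 C(n, j) (q−1)^j.
  j = 0: C(6,0)·(2)^0 = 1·1 = 1.
  j = 1: C(6,1)·(2)^1 = 6·2 = 12.
  j = 2: C(6,2)·(2)^2 = 15·4 = 60.
  V_q(n, t) = 1 + 12 + 60 = 73.
Step 2: q^n = 3^6 = 729.
Step 3: Hamming bound ⌊q^n / V_q(n,t)⌋ = ⌊729/73⌋ = 9.
Step 4: Compare |C| = 6 to 9: satisfied.
The claimed |C| lies below the Hamming bound.


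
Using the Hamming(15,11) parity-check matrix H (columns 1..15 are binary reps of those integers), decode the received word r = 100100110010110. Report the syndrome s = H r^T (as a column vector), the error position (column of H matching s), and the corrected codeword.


s = (0, 0, 1, 0)^T, error position = 2, corrected codeword c = 110100110010110

Compute s = H r^T mod 2 one row at a time:
  s_1 = 1 + 0 + 0 + 1 + 0 + 1 + 1 + 0 = 4 ≡ 0 (mod 2).
  s_2 = 1 + 0 + 0 + 1 + 0 + 1 + 1 + 0 = 4 ≡ 0 (mod 2).
  s_3 = 0 + 0 + 0 + 1 + 0 + 1 + 1 + 0 = 3 ≡ 1 (mod 2).
  s_4 = 1 + 0 + 0 + 1 + 0 + 1 + 1 + 0 = 4 ≡ 0 (mod 2).
s = (0, 0, 1, 0)^T — this equals column 2 of H (binary 0010), so error is at position 2.
Correct: flip bit 2 of r = 100100110010110 to get c = 110100110010110.


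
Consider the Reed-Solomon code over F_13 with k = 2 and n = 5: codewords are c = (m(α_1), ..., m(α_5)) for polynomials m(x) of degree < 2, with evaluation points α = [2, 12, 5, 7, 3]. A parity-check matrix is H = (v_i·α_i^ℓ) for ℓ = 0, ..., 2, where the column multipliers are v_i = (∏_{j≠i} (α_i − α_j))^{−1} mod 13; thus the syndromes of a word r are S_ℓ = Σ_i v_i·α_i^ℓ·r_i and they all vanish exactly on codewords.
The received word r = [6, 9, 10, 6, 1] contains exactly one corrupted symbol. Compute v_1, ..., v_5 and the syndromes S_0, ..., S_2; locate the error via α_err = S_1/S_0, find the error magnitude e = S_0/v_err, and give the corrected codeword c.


S = (6, 12, 11), error at position 1, error magnitude e = 3, c = [3, 9, 10, 6, 1].

Step 1: column multipliers v_i = (∏_{j≠i}(α_i − α_j))^{−1} mod 13.
  i = 1 (α = 2): (2−12)(2−5)(2−7)(2−3) = (−10)·(−3)·(−5)·(−1) = 150 ≡ 7, so v_1 = 7^{−1} = 2 (mod 13).
  i = 2 (α = 12): (12−2)(12−5)(12−7)(12−3) = 10·7·5·9 = 3150 ≡ 4, so v_2 = 4^{−1} = 10 (mod 13).
  i = 3 (α = 5): (5−2)(5−12)(5−7)(5−3) = 3·(−7)·(−2)·2 = 84 ≡ 6, so v_3 = 6^{−1} = 11 (mod 13).
  i = 4 (α = 7): (7−2)(7−12)(7−5)(7−3) = 5·(−5)·2·4 = −200 ≡ 8, so v_4 = 8^{−1} = 5 (mod 13).
  i = 5 (α = 3): (3−2)(3−12)(3−5)(3−7) = 1·(−9)·(−2)·(−4) = −72 ≡ 6, so v_5 = 6^{−1} = 11 (mod 13).
  v = [2, 10, 11, 5, 11].
Step 2: syndromes of r = [6, 9, 10, 6, 1] (all sums mod 13).
  S_0 = Σ v_i r_i = 2·6 + 10·9 + 11·10 + 5·6 + 11·1 = 253 ≡ 6.
  S_1 = Σ v_i α_i r_i = 2·2·6 + 10·12·9 + 11·5·10 + 5·7·6 + 11·3·1 = 1897 ≡ 12.
  α_i^2 mod 13 = [4, 1, 12, 10, 9].
  S_2 = Σ v_i α_i^2 r_i = 2·4·6 + 10·1·9 + 11·12·10 + 5·10·6 + 11·9·1 = 1857 ≡ 11.
  S = (6, 12, 11) ≠ 0, so r is not a codeword (an error is present).
Step 3: locate the error. For a single error e at position i, S_ℓ = v_i·e·α_i^ℓ, so α_err = S_1/S_0.
  S_0^{−1} = 6^{−1} = 11 (mod 13), so α_err = 12·11 = 132 ≡ 2 = α_1. Error position i = 1.
  Consistency check: S_2/S_1 = 11·12 = 132 ≡ 2 = α_err ✓ (single-error assumption holds).
Step 4: error magnitude e = S_0/v_1 = S_0·∏_{j≠1}(α_1 − α_j) = 6·7 = 42 ≡ 3 (mod 13).
Step 5: correct position 1: c_1 = r_1 − e = 6 − 3 ≡ 3 (mod 13). Hence c = [3, 9, 10, 6, 1].
  Check: interpolating c through the α_i gives m(x) = 7 + 11·x (degree < 2) with m(α_i) = c_i for every i, so c is indeed a codeword.


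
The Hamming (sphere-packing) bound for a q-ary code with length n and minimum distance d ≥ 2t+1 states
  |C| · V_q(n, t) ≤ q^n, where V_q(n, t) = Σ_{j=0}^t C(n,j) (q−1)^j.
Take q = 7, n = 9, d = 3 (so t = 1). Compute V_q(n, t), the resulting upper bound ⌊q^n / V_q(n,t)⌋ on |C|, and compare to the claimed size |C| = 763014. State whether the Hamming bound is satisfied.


V_q(n, t) = 55, q^n = 40353607, Hamming bound = 733701, |C| = 763014 > bound (violated).

Step 1: Compute V_q(n, t) = Σ_{j=0}^1 C(n, j) (q−1)^j.
  j = 0: C(9,0)·(6)^0 = 1·1 = 1.
  j = 1: C(9,1)·(6)^1 = 9·6 = 54.
  V_q(n, t) = 1 + 54 = 55.
Step 2: q^n = 7^9 = 40353607.
Step 3: Hamming bound ⌊q^n / V_q(n,t)⌋ = ⌊40353607/55⌋ = 733701.
Step 4: Compare |C| = 763014 to 733701: violated.
The claimed |C| lies above the Hamming bound, so no 7-ary code of length 9 with d ≥ 3 can have 763014 codewords.


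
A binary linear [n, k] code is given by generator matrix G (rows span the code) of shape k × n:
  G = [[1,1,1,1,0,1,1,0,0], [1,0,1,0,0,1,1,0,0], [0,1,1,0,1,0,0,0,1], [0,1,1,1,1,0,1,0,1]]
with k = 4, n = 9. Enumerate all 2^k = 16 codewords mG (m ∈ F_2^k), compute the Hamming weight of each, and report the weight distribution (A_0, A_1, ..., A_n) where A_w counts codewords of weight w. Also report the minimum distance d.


Weight distribution: A_0 = 1, A_2 = 3, A_4 = 7, A_6 = 5. Minimum distance d = 2.

Enumerate all 2^4 = 16 messages m ∈ F_2^4.
For each, compute codeword c = mG in F_2^9, then tally its weight.
  m = 0000 → c = 000000000, weight = 0.
  m = 1000 → c = 111101100, weight = 6.
  m = 0100 → c = 101001100, weight = 4.
  m = 1100 → c = 010100000, weight = 2.
  m = 0010 → c = 011010001, weight = 4.
  m = 1010 → c = 100111101, weight = 6.
  m = 0110 → c = 110011101, weight = 6.
  m = 1110 → c = 001110001, weight = 4.
  m = 0001 → c = 011110101, weight = 6.
  m = 1001 → c = 100011001, weight = 4.
  m = 0101 → c = 110111001, weight = 6.
  m = 1101 → c = 001010101, weight = 4.
  m = 0011 → c = 000100100, weight = 2.
  m = 1011 → c = 111001000, weight = 4.
  m = 0111 → c = 101101000, weight = 4.
  m = 1111 → c = 010000100, weight = 2.
Tally weights:
  weight 0: 1 codewords.
  weight 2: 3 codewords.
  weight 4: 7 codewords.
  weight 6: 5 codewords.
Minimum distance d = smallest w > 0 with A_w > 0 = 2.
Sanity: Σ A_w = 16 = 2^4 = 16 ✓.


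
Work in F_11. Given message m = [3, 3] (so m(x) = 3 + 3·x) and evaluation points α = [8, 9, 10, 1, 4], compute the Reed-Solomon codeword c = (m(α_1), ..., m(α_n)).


c = [5, 8, 0, 6, 4]

Message polynomial: m(x) = 3 + 3·x (mod 11).
For each evaluation point α_i, compute m(α_i) mod 11:
  α_1 = 8: Horner steps 3 → 5, so m(8) = 5.
  α_2 = 9: Horner steps 3 → 8, so m(9) = 8.
  α_3 = 10: Horner steps 3 → 0, so m(10) = 0.
  α_4 = 1: Horner steps 3 → 6, so m(1) = 6.
  α_5 = 4: Horner steps 3 → 4, so m(4) = 4.
Codeword c = [5, 8, 0, 6, 4] ∈ F_11^5.


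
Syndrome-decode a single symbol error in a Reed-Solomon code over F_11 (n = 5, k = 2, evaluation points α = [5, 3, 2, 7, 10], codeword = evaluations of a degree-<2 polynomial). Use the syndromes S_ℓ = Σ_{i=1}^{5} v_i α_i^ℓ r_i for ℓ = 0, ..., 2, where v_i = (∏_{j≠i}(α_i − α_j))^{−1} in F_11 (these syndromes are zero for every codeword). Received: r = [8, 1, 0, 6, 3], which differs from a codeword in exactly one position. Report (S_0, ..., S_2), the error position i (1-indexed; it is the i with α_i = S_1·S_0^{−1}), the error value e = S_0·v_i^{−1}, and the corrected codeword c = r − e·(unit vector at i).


S = (9, 5, 4), error at position 2, error magnitude e = 2, c = [8, 10, 0, 6, 3].

Step 1: column multipliers v_i = (∏_{j≠i}(α_i − α_j))^{−1} mod 11.
  i = 1 (α = 5): (5−3)(5−2)(5−7)(5−10) = 2·3·(−2)·(−5) = 60 ≡ 5, so v_1 = 5^{−1} = 9 (mod 11).
  i = 2 (α = 3): (3−5)(3−2)(3−7)(3−10) = (−2)·1·(−4)·(−7) = −56 ≡ 10, so v_2 = 10^{−1} = 10 (mod 11).
  i = 3 (α = 2): (2−5)(2−3)(2−7)(2−10) = (−3)·(−1)·(−5)·(−8) = 120 ≡ 10, so v_3 = 10^{−1} = 10 (mod 11).
  i = 4 (α = 7): (7−5)(7−3)(7−2)(7−10) = 2·4·5·(−3) = −120 ≡ 1, so v_4 = 1^{−1} = 1 (mod 11).
  i = 5 (α = 10): (10−5)(10−3)(10−2)(10−7) = 5·7·8·3 = 840 ≡ 4, so v_5 = 4^{−1} = 3 (mod 11).
  v = [9, 10, 10, 1, 3].
Step 2: syndromes of r = [8, 1, 0, 6, 3] (all sums mod 11).
  S_0 = Σ v_i r_i = 9·8 + 10·1 + 10·0 + 1·6 + 3·3 = 97 ≡ 9.
  S_1 = Σ v_i α_i r_i = 9·5·8 + 10·3·1 + 10·2·0 + 1·7·6 + 3·10·3 = 522 ≡ 5.
  α_i^2 mod 11 = [3, 9, 4, 5, 1].
  S_2 = Σ v_i α_i^2 r_i = 9·3·8 + 10·9·1 + 10·4·0 + 1·5·6 + 3·1·3 = 345 ≡ 4.
  S = (9, 5, 4) ≠ 0, so r is not a codeword (an error is present).
Step 3: locate the error. For a single error e at position i, S_ℓ = v_i·e·α_i^ℓ, so α_err = S_1/S_0.
  S_0^{−1} = 9^{−1} = 5 (mod 11), so α_err = 5·5 = 25 ≡ 3 = α_2. Error position i = 2.
  Consistency check: S_2/S_1 = 4·9 = 36 ≡ 3 = α_err ✓ (single-error assumption holds).
Step 4: error magnitude e = S_0/v_2 = S_0·∏_{j≠2}(α_2 − α_j) = 9·10 = 90 ≡ 2 (mod 11).
Step 5: correct position 2: c_2 = r_2 − e = 1 − 2 ≡ 10 (mod 11). Hence c = [8, 10, 0, 6, 3].
  Check: interpolating c through the α_i gives m(x) = 2 + 10·x (degree < 2) with m(α_i) = c_i for every i, so c is indeed a codeword.


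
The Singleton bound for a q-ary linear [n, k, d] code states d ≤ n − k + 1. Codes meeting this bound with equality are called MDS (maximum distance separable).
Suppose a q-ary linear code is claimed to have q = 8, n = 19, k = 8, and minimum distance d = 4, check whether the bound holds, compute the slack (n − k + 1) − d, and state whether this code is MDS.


Singleton RHS = n − k + 1 = 12, slack = 8, bound satisfied, not MDS.

Singleton bound: d ≤ n − k + 1.
Here n = 19, k = 8, so n − k + 1 = 12.
Given d = 4, check d ≤ 12: YES.
Slack = (n − k + 1) − d = 8.
The code is NOT MDS (slack = 8 > 0).
Description: the claimed parameters are [19, 8, 4]_8; such a code would be non-MDS.


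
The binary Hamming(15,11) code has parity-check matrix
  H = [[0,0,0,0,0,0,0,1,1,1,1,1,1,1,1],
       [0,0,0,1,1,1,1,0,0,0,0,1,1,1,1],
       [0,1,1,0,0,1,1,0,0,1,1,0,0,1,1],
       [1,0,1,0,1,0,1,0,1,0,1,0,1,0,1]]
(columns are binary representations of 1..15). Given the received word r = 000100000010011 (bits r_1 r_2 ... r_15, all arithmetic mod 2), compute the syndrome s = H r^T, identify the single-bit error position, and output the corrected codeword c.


s = (1, 1, 1, 0)^T, error position = 14, corrected codeword c = 000100000010001

Compute s = H r^T mod 2 one row at a time:
  s_1 = 0 + 0 + 0 + 1 + 0 + 0 + 1 + 1 = 3 ≡ 1 (mod 2).
  s_2 = 1 + 0 + 0 + 0 + 0 + 0 + 1 + 1 = 3 ≡ 1 (mod 2).
  s_3 = 0 + 0 + 0 + 0 + 0 + 1 + 1 + 1 = 3 ≡ 1 (mod 2).
  s_4 = 0 + 0 + 0 + 0 + 0 + 1 + 0 + 1 = 2 ≡ 0 (mod 2).
s = (1, 1, 1, 0)^T — this equals column 14 of H (binary 1110), so error is at position 14.
Correct: flip bit 14 of r = 000100000010011 to get c = 000100000010001.


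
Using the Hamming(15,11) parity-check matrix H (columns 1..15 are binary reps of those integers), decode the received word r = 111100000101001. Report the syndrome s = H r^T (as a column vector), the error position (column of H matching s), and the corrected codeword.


s = (1, 1, 0, 1)^T, error position = 13, corrected codeword c = 111100000101101

Compute s = H r^T mod 2 one row at a time:
  s_1 = 0 + 0 + 1 + 0 + 1 + 0 + 0 + 1 = 3 ≡ 1 (mod 2).
  s_2 = 1 + 0 + 0 + 0 + 1 + 0 + 0 + 1 = 3 ≡ 1 (mod 2).
  s_3 = 1 + 1 + 0 + 0 + 1 + 0 + 0 + 1 = 4 ≡ 0 (mod 2).
  s_4 = 1 + 1 + 0 + 0 + 0 + 0 + 0 + 1 = 3 ≡ 1 (mod 2).
s = (1, 1, 0, 1)^T — this equals column 13 of H (binary 1101), so error is at position 13.
Correct: flip bit 13 of r = 111100000101001 to get c = 111100000101101.


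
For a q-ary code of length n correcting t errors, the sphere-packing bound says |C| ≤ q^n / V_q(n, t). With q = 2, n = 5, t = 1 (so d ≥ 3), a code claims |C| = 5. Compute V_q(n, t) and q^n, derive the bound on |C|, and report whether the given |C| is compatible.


V_q(n, t) = 6, q^n = 32, Hamming bound = 5, |C| = 5 ≤ bound (satisfied).

Step 1: Compute V_q(n, t) = Σ_{j=0}^1 C(n, j) (q−1)^j.
  j = 0: C(5,0)·(1)^0 = 1·1 = 1.
  j = 1: C(5,1)·(1)^1 = 5·1 = 5.
  V_q(n, t) = 1 + 5 = 6.
Step 2: q^n = 2^5 = 32.
Step 3: Hamming bound ⌊q^n / V_q(n,t)⌋ = ⌊32/6⌋ = 5.
Step 4: Compare |C| = 5 to 5: satisfied.
The claimed |C| lies at the Hamming bound (tight).


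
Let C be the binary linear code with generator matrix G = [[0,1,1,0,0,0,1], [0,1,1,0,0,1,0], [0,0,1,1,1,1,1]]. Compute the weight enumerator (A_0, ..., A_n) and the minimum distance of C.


Weight distribution: A_0 = 1, A_2 = 1, A_3 = 3, A_4 = 2, A_5 = 1. Minimum distance d = 2.

Enumerate all 2^3 = 8 messages m ∈ F_2^3.
For each, compute codeword c = mG in F_2^7, then tally its weight.
  m = 000 → c = 0000000, weight = 0.
  m = 100 → c = 0110001, weight = 3.
  m = 010 → c = 0110010, weight = 3.
  m = 110 → c = 0000011, weight = 2.
  m = 001 → c = 0011111, weight = 5.
  m = 101 → c = 0101110, weight = 4.
  m = 011 → c = 0101101, weight = 4.
  m = 111 → c = 0011100, weight = 3.
Tally weights:
  weight 0: 1 codewords.
  weight 2: 1 codewords.
  weight 3: 3 codewords.
  weight 4: 2 codewords.
  weight 5: 1 codewords.
Minimum distance d = smallest w > 0 with A_w > 0 = 2.
Sanity: Σ A_w = 8 = 2^3 = 8 ✓.


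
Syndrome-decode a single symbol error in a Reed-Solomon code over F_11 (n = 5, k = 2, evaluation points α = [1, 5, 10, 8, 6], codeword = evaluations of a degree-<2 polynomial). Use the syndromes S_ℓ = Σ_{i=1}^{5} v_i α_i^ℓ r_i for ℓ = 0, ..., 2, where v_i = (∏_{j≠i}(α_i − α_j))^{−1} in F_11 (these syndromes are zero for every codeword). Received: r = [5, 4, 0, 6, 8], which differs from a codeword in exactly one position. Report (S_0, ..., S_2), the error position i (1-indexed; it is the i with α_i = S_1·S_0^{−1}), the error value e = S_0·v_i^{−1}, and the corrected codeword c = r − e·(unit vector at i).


S = (1, 6, 3), error at position 5, error magnitude e = 7, c = [5, 4, 0, 6, 1].

Step 1: column multipliers v_i = (∏_{j≠i}(α_i − α_j))^{−1} mod 11.
  i = 1 (α = 1): (1−5)(1−10)(1−8)(1−6) = (−4)·(−9)·(−7)·(−5) = 1260 ≡ 6, so v_1 = 6^{−1} = 2 (mod 11).
  i = 2 (α = 5): (5−1)(5−10)(5−8)(5−6) = 4·(−5)·(−3)·(−1) = −60 ≡ 6, so v_2 = 6^{−1} = 2 (mod 11).
  i = 3 (α = 10): (10−1)(10−5)(10−8)(10−6) = 9·5·2·4 = 360 ≡ 8, so v_3 = 8^{−1} = 7 (mod 11).
  i = 4 (α = 8): (8−1)(8−5)(8−10)(8−6) = 7·3·(−2)·2 = −84 ≡ 4, so v_4 = 4^{−1} = 3 (mod 11).
  i = 5 (α = 6): (6−1)(6−5)(6−10)(6−8) = 5·1·(−4)·(−2) = 40 ≡ 7, so v_5 = 7^{−1} = 8 (mod 11).
  v = [2, 2, 7, 3, 8].
Step 2: syndromes of r = [5, 4, 0, 6, 8] (all sums mod 11).
  S_0 = Σ v_i r_i = 2·5 + 2·4 + 7·0 + 3·6 + 8·8 = 100 ≡ 1.
  S_1 = Σ v_i α_i r_i = 2·1·5 + 2·5·4 + 7·10·0 + 3·8·6 + 8·6·8 = 578 ≡ 6.
  α_i^2 mod 11 = [1, 3, 1, 9, 3].
  S_2 = Σ v_i α_i^2 r_i = 2·1·5 + 2·3·4 + 7·1·0 + 3·9·6 + 8·3·8 = 388 ≡ 3.
  S = (1, 6, 3) ≠ 0, so r is not a codeword (an error is present).
Step 3: locate the error. For a single error e at position i, S_ℓ = v_i·e·α_i^ℓ, so α_err = S_1/S_0.
  S_0^{−1} = 1^{−1} = 1 (mod 11), so α_err = 6·1 = 6 ≡ 6 = α_5. Error position i = 5.
  Consistency check: S_2/S_1 = 3·2 = 6 ≡ 6 = α_err ✓ (single-error assumption holds).
Step 4: error magnitude e = S_0/v_5 = S_0·∏_{j≠5}(α_5 − α_j) = 1·7 = 7 ≡ 7 (mod 11).
Step 5: correct position 5: c_5 = r_5 − e = 8 − 7 ≡ 1 (mod 11). Hence c = [5, 4, 0, 6, 1].
  Check: interpolating c through the α_i gives m(x) = 8 + 8·x (degree < 2) with m(α_i) = c_i for every i, so c is indeed a codeword.


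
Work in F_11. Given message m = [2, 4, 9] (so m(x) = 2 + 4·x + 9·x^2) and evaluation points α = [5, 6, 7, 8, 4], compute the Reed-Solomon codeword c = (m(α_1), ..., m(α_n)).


c = [5, 9, 9, 5, 8]

Message polynomial: m(x) = 2 + 4·x + 9·x^2 (mod 11).
For each evaluation point α_i, compute m(α_i) mod 11:
  α_1 = 5: Horner steps 9 → 5 → 5, so m(5) = 5.
  α_2 = 6: Horner steps 9 → 3 → 9, so m(6) = 9.
  α_3 = 7: Horner steps 9 → 1 → 9, so m(7) = 9.
  α_4 = 8: Horner steps 9 → 10 → 5, so m(8) = 5.
  α_5 = 4: Horner steps 9 → 7 → 8, so m(4) = 8.
Codeword c = [5, 9, 9, 5, 8] ∈ F_11^5.


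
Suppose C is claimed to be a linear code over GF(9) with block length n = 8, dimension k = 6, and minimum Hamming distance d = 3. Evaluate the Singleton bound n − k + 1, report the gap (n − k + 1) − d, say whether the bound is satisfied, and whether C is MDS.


Singleton RHS = n − k + 1 = 3, slack = 0, bound satisfied, MDS.

Singleton bound: d ≤ n − k + 1.
Here n = 8, k = 6, so n − k + 1 = 3.
Given d = 3, check d ≤ 3: YES.
Slack = (n − k + 1) − d = 0.
The code is MDS (slack = 0).
Description: the claimed parameters are [8, 6, 3]_9; such a code would be MDS (meets Singleton bound).


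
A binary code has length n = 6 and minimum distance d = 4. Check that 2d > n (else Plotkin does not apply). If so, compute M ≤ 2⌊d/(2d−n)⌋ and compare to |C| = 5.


Plotkin bound M ≤ 4; given |C| = 5 > bound (violated).

Check applicability: 2d = 8, n = 6.
2d − n = 2 > 0, so Plotkin applies.
Compute d/(2d−n) = 4/2 ≈ 2.0000.
⌊d/(2d−n)⌋ = 2.
Plotkin bound: M ≤ 2·2 = 4.
Given |C| = 5, check: VIOLATED.
This |C| is above the Plotkin bound, so no binary code with n = 6, d = 4 and 5 codewords exists.


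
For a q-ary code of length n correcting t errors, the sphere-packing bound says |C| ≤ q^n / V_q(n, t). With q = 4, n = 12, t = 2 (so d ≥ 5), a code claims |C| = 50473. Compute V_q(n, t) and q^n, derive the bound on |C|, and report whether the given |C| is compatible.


V_q(n, t) = 631, q^n = 16777216, Hamming bound = 26588, |C| = 50473 > bound (violated).

Step 1: Compute V_q(n, t) = Σ_{j=0}^2 C(n, j) (q−1)^j.
  j = 0: C(12,0)·(3)^0 = 1·1 = 1.
  j = 1: C(12,1)·(3)^1 = 12·3 = 36.
  j = 2: C(12,2)·(3)^2 = 66·9 = 594.
  V_q(n, t) = 1 + 36 + 594 = 631.
Step 2: q^n = 4^12 = 16777216.
Step 3: Hamming bound ⌊q^n / V_q(n,t)⌋ = ⌊16777216/631⌋ = 26588.
Step 4: Compare |C| = 50473 to 26588: violated.
The claimed |C| lies above the Hamming bound, so no 4-ary code of length 12 with d ≥ 5 can have 50473 codewords.


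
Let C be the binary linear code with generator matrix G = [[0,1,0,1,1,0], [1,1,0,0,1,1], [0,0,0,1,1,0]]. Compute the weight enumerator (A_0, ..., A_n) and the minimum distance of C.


Weight distribution: A_0 = 1, A_1 = 1, A_2 = 1, A_3 = 3, A_4 = 2. Minimum distance d = 1.

Enumerate all 2^3 = 8 messages m ∈ F_2^3.
For each, compute codeword c = mG in F_2^6, then tally its weight.
  m = 000 → c = 000000, weight = 0.
  m = 100 → c = 010110, weight = 3.
  m = 010 → c = 110011, weight = 4.
  m = 110 → c = 100101, weight = 3.
  m = 001 → c = 000110, weight = 2.
  m = 101 → c = 010000, weight = 1.
  m = 011 → c = 110101, weight = 4.
  m = 111 → c = 100011, weight = 3.
Tally weights:
  weight 0: 1 codewords.
  weight 1: 1 codewords.
  weight 2: 1 codewords.
  weight 3: 3 codewords.
  weight 4: 2 codewords.
Minimum distance d = smallest w > 0 with A_w > 0 = 1.
Sanity: Σ A_w = 8 = 2^3 = 8 ✓.


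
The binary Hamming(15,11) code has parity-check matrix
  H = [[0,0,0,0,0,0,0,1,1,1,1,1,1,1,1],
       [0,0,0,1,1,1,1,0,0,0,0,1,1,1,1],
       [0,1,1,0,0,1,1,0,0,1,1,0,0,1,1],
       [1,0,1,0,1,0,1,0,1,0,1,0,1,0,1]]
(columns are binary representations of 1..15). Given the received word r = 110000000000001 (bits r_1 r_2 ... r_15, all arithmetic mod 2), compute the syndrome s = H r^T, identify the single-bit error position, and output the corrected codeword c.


s = (1, 1, 0, 0)^T, error position = 12, corrected codeword c = 110000000001001

Compute s = H r^T mod 2 one row at a time:
  s_1 = 0 + 0 + 0 + 0 + 0 + 0 + 0 + 1 = 1 ≡ 1 (mod 2).
  s_2 = 0 + 0 + 0 + 0 + 0 + 0 + 0 + 1 = 1 ≡ 1 (mod 2).
  s_3 = 1 + 0 + 0 + 0 + 0 + 0 + 0 + 1 = 2 ≡ 0 (mod 2).
  s_4 = 1 + 0 + 0 + 0 + 0 + 0 + 0 + 1 = 2 ≡ 0 (mod 2).
s = (1, 1, 0, 0)^T — this equals column 12 of H (binary 1100), so error is at position 12.
Correct: flip bit 12 of r = 110000000000001 to get c = 110000000001001.


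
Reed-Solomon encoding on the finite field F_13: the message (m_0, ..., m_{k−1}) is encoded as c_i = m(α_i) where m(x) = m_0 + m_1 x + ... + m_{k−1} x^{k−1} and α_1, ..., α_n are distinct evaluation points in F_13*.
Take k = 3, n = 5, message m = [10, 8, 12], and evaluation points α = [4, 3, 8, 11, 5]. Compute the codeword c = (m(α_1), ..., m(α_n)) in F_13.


c = [0, 12, 10, 3, 12]

Message polynomial: m(x) = 10 + 8·x + 12·x^2 (mod 13).
For each evaluation point α_i, compute m(α_i) mod 13:
  α_1 = 4: Horner steps 12 → 4 → 0, so m(4) = 0.
  α_2 = 3: Horner steps 12 → 5 → 12, so m(3) = 12.
  α_3 = 8: Horner steps 12 → 0 → 10, so m(8) = 10.
  α_4 = 11: Horner steps 12 → 10 → 3, so m(11) = 3.
  α_5 = 5: Horner steps 12 → 3 → 12, so m(5) = 12.
Codeword c = [0, 12, 10, 3, 12] ∈ F_13^5.


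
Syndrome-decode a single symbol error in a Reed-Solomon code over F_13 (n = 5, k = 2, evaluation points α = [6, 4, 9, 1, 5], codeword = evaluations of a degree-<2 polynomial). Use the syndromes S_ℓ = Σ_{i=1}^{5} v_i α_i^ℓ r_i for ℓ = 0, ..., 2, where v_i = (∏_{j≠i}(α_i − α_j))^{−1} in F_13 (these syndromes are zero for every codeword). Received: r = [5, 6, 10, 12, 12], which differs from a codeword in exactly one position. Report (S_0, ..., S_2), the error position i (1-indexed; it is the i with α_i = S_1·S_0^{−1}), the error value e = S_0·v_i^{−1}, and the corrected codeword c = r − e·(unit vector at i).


S = (2, 2, 2), error at position 4, error magnitude e = 11, c = [5, 6, 10, 1, 12].

Step 1: column multipliers v_i = (∏_{j≠i}(α_i − α_j))^{−1} mod 13.
  i = 1 (α = 6): (6−4)(6−9)(6−1)(6−5) = 2·(−3)·5·1 = −30 ≡ 9, so v_1 = 9^{−1} = 3 (mod 13).
  i = 2 (α = 4): (4−6)(4−9)(4−1)(4−5) = (−2)·(−5)·3·(−1) = −30 ≡ 9, so v_2 = 9^{−1} = 3 (mod 13).
  i = 3 (α = 9): (9−6)(9−4)(9−1)(9−5) = 3·5·8·4 = 480 ≡ 12, so v_3 = 12^{−1} = 12 (mod 13).
  i = 4 (α = 1): (1−6)(1−4)(1−9)(1−5) = (−5)·(−3)·(−8)·(−4) = 480 ≡ 12, so v_4 = 12^{−1} = 12 (mod 13).
  i = 5 (α = 5): (5−6)(5−4)(5−9)(5−1) = (−1)·1·(−4)·4 = 16 ≡ 3, so v_5 = 3^{−1} = 9 (mod 13).
  v = [3, 3, 12, 12, 9].
Step 2: syndromes of r = [5, 6, 10, 12, 12] (all sums mod 13).
  S_0 = Σ v_i r_i = 3·5 + 3·6 + 12·10 + 12·12 + 9·12 = 405 ≡ 2.
  S_1 = Σ v_i α_i r_i = 3·6·5 + 3·4·6 + 12·9·10 + 12·1·12 + 9·5·12 = 1926 ≡ 2.
  α_i^2 mod 13 = [10, 3, 3, 1, 12].
  S_2 = Σ v_i α_i^2 r_i = 3·10·5 + 3·3·6 + 12·3·10 + 12·1·12 + 9·12·12 = 2004 ≡ 2.
  S = (2, 2, 2) ≠ 0, so r is not a codeword (an error is present).
Step 3: locate the error. For a single error e at position i, S_ℓ = v_i·e·α_i^ℓ, so α_err = S_1/S_0.
  S_0^{−1} = 2^{−1} = 7 (mod 13), so α_err = 2·7 = 14 ≡ 1 = α_4. Error position i = 4.
  Consistency check: S_2/S_1 = 2·7 = 14 ≡ 1 = α_err ✓ (single-error assumption holds).
Step 4: error magnitude e = S_0/v_4 = S_0·∏_{j≠4}(α_4 − α_j) = 2·12 = 24 ≡ 11 (mod 13).
Step 5: correct position 4: c_4 = r_4 − e = 12 − 11 ≡ 1 (mod 13). Hence c = [5, 6, 10, 1, 12].
  Check: interpolating c through the α_i gives m(x) = 8 + 6·x (degree < 2) with m(α_i) = c_i for every i, so c is indeed a codeword.


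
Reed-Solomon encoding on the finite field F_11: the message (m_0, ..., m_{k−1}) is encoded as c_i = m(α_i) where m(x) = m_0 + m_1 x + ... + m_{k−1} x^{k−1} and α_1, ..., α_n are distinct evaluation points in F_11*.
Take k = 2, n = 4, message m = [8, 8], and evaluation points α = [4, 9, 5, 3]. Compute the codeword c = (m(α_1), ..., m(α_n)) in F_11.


c = [7, 3, 4, 10]

Message polynomial: m(x) = 8 + 8·x (mod 11).
For each evaluation point α_i, compute m(α_i) mod 11:
  α_1 = 4: Horner steps 8 → 7, so m(4) = 7.
  α_2 = 9: Horner steps 8 → 3, so m(9) = 3.
  α_3 = 5: Horner steps 8 → 4, so m(5) = 4.
  α_4 = 3: Horner steps 8 → 10, so m(3) = 10.
Codeword c = [7, 3, 4, 10] ∈ F_11^4.


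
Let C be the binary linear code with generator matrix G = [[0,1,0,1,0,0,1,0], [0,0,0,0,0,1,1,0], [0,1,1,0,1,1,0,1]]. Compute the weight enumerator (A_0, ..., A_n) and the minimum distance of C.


Weight distribution: A_0 = 1, A_2 = 1, A_3 = 2, A_4 = 1, A_5 = 2, A_6 = 1. Minimum distance d = 2.

Enumerate all 2^3 = 8 messages m ∈ F_2^3.
For each, compute codeword c = mG in F_2^8, then tally its weight.
  m = 000 → c = 00000000, weight = 0.
  m = 100 → c = 01010010, weight = 3.
  m = 010 → c = 00000110, weight = 2.
  m = 110 → c = 01010100, weight = 3.
  m = 001 → c = 01101101, weight = 5.
  m = 101 → c = 00111111, weight = 6.
  m = 011 → c = 01101011, weight = 5.
  m = 111 → c = 00111001, weight = 4.
Tally weights:
  weight 0: 1 codewords.
  weight 2: 1 codewords.
  weight 3: 2 codewords.
  weight 4: 1 codewords.
  weight 5: 2 codewords.
  weight 6: 1 codewords.
Minimum distance d = smallest w > 0 with A_w > 0 = 2.
Sanity: Σ A_w = 8 = 2^3 = 8 ✓.


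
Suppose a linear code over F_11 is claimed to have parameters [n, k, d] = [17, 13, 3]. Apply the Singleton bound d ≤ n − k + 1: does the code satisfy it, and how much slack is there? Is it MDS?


Singleton RHS = n − k + 1 = 5, slack = 2, bound satisfied, not MDS.

Singleton bound: d ≤ n − k + 1.
Here n = 17, k = 13, so n − k + 1 = 5.
Given d = 3, check d ≤ 5: YES.
Slack = (n − k + 1) − d = 2.
The code is NOT MDS (slack = 2 > 0).
Description: the claimed parameters are [17, 13, 3]_11; such a code would be non-MDS.


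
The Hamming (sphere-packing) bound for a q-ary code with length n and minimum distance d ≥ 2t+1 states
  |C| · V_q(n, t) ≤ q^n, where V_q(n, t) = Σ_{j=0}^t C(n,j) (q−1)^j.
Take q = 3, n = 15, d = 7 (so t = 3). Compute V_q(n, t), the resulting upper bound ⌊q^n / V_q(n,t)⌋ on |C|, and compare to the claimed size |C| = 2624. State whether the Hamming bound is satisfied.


V_q(n, t) = 4091, q^n = 14348907, Hamming bound = 3507, |C| = 2624 ≤ bound (satisfied).

Step 1: Compute V_q(n, t) = Σ_{j=0}^3 C(n, j) (q−1)^j.
  j = 0: C(15,0)·(2)^0 = 1·1 = 1.
  j = 1: C(15,1)·(2)^1 = 15·2 = 30.
  j = 2: C(15,2)·(2)^2 = 105·4 = 420.
  j = 3: C(15,3)·(2)^3 = 455·8 = 3640.
  V_q(n, t) = 1 + 30 + 420 + 3640 = 4091.
Step 2: q^n = 3^15 = 14348907.
Step 3: Hamming bound ⌊q^n / V_q(n,t)⌋ = ⌊14348907/4091⌋ = 3507.
Step 4: Compare |C| = 2624 to 3507: satisfied.
The claimed |C| lies below the Hamming bound.
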